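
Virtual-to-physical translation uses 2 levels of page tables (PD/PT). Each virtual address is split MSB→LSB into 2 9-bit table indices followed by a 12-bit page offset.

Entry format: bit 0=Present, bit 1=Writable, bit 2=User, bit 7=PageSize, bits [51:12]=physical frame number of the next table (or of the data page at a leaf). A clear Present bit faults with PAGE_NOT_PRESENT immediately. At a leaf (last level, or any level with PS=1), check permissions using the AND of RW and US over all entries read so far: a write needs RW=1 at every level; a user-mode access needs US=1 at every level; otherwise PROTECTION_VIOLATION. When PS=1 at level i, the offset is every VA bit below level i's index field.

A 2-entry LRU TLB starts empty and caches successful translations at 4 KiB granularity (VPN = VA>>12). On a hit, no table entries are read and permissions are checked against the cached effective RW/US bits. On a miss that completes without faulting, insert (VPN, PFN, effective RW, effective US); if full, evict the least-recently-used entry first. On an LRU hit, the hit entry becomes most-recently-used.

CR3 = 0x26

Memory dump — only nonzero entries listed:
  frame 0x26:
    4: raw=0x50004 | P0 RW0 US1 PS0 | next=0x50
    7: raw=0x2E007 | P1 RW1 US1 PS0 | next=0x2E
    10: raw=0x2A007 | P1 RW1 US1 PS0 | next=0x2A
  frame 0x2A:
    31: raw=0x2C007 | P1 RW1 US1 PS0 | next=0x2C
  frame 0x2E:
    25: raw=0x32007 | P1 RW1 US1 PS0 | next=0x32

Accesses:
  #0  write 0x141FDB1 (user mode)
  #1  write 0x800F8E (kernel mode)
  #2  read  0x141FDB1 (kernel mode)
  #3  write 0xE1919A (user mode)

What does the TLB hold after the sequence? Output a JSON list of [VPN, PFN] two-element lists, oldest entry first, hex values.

Walk each access:
#0 VA=0x141FDB1 (w,user):
  L0 @0x26[10] → 0x2A007  P=1,RW=1,US=1,PS=0
  L1 @0x2A[31] → 0x2C007  P=1,RW=1,US=1,PS=0
  ⇒ phys 0x2CDB1  [2 reads]
#1 VA=0x800F8E (w,kernel):
  L0 @0x26[4] → 0x50004  P=0,RW=0,US=1,PS=0
  ✗ PAGE_NOT_PRESENT  [1 reads]
#2 VA=0x141FDB1 (r,kernel):
  TLB hit vpn=0x141F → PA=0x2CDB1
#3 VA=0xE1919A (w,user):
  L0 @0x26[7] → 0x2E007  P=1,RW=1,US=1,PS=0
  L1 @0x2E[25] → 0x32007  P=1,RW=1,US=1,PS=0
  ⇒ phys 0x3219A  [2 reads]

TLB: [["0x141F", "0x2C"], ["0xE19", "0x32"]]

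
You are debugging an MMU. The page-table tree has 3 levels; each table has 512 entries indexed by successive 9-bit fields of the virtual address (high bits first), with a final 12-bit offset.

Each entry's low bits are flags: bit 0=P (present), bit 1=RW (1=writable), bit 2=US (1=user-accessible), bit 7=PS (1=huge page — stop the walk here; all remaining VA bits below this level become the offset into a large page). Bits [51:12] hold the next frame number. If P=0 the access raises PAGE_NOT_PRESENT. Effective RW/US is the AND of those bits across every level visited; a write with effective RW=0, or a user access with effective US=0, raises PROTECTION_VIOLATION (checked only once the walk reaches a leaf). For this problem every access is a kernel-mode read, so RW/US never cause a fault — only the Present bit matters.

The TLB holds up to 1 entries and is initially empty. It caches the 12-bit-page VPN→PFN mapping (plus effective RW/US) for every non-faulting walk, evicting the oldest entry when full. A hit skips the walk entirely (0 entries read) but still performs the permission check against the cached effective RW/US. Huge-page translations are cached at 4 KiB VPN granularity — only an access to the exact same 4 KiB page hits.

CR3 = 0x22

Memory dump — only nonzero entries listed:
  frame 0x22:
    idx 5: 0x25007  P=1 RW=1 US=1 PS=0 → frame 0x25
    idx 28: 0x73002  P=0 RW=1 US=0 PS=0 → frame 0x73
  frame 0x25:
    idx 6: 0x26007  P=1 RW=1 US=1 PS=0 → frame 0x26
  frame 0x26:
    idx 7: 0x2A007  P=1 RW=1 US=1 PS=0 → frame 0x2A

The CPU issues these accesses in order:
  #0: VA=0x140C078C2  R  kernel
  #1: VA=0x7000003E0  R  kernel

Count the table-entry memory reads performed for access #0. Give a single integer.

Trace:
#0 VA=0x140C078C2 (r,kernel):
  [0] read 0x22 idx=5: raw=0x25007 flags P=1 W=1 U=1 S=0
  [1] read 0x25 idx=6: raw=0x26007 flags P=1 W=1 U=1 S=0
  [2] read 0x26 idx=7: raw=0x2A007 flags P=1 W=1 U=1 S=0
  ✓ 0x2A8C2  — 3 lookups
#1 VA=0x7000003E0 (r,kernel):
  [0] read 0x22 idx=28: raw=0x73002 flags P=0 W=1 U=0 S=0
  ✗ PAGE_NOT_PRESENT  [1 reads]

Entries read for #0: 3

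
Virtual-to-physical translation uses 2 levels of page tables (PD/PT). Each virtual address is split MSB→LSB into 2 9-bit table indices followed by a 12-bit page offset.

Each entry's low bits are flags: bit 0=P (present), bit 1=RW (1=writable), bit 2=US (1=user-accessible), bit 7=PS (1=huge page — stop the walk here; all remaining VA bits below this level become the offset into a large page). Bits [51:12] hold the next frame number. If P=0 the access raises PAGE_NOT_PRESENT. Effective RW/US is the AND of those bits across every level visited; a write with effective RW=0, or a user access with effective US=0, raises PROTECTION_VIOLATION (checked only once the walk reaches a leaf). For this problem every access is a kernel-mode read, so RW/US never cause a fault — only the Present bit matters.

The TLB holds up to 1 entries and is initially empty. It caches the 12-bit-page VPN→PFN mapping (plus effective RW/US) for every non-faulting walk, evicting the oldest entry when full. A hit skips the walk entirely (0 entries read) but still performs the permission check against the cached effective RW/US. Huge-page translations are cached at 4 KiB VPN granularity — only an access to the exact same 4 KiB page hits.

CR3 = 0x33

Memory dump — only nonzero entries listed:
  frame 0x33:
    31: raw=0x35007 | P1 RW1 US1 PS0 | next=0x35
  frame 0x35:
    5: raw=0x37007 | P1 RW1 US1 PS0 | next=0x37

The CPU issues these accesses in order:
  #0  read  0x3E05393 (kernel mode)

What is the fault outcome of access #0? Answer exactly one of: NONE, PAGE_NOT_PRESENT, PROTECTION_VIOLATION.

Walk each access:
#0 VA=0x3E05393 (r,kernel):
  L0: frame=0x33 idx=31 entry=0x35007 [P=1 RW=1 US=1 PS=0]
  L1: frame=0x35 idx=5 entry=0x37007 [P=1 RW=1 US=1 PS=0]
  → PA=0x37393  (2 entries read)

Access #0 fault: NONE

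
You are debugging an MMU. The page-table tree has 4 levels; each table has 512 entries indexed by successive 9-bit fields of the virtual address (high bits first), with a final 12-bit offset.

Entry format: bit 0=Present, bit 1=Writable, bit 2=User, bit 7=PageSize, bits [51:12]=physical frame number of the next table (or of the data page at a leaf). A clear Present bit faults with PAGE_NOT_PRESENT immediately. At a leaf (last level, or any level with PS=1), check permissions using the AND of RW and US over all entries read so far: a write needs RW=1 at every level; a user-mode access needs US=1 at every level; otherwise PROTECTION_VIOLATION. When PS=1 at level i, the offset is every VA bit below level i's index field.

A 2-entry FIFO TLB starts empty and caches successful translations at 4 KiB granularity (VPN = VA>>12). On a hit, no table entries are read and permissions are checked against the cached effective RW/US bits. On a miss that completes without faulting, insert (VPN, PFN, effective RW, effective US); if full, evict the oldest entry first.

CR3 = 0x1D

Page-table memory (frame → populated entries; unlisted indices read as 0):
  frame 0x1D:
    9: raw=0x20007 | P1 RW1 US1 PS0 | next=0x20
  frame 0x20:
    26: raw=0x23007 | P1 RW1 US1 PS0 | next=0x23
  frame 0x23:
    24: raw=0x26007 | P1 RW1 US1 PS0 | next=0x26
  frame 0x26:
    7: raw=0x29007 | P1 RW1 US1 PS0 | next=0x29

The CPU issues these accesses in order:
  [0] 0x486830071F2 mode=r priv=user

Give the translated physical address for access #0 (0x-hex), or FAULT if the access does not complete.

Per-access translation:
#0 VA=0x486830071F2 (r,user):
  [0] read 0x1D idx=9: raw=0x20007 flags P=1 W=1 U=1 S=0
  [1] read 0x20 idx=26: raw=0x23007 flags P=1 W=1 U=1 S=0
  [2] read 0x23 idx=24: raw=0x26007 flags P=1 W=1 U=1 S=0
  [3] read 0x26 idx=7: raw=0x29007 flags P=1 W=1 U=1 S=0
  ⇒ phys 0x291F2  [4 reads]

Access #0 PA: 0x291F2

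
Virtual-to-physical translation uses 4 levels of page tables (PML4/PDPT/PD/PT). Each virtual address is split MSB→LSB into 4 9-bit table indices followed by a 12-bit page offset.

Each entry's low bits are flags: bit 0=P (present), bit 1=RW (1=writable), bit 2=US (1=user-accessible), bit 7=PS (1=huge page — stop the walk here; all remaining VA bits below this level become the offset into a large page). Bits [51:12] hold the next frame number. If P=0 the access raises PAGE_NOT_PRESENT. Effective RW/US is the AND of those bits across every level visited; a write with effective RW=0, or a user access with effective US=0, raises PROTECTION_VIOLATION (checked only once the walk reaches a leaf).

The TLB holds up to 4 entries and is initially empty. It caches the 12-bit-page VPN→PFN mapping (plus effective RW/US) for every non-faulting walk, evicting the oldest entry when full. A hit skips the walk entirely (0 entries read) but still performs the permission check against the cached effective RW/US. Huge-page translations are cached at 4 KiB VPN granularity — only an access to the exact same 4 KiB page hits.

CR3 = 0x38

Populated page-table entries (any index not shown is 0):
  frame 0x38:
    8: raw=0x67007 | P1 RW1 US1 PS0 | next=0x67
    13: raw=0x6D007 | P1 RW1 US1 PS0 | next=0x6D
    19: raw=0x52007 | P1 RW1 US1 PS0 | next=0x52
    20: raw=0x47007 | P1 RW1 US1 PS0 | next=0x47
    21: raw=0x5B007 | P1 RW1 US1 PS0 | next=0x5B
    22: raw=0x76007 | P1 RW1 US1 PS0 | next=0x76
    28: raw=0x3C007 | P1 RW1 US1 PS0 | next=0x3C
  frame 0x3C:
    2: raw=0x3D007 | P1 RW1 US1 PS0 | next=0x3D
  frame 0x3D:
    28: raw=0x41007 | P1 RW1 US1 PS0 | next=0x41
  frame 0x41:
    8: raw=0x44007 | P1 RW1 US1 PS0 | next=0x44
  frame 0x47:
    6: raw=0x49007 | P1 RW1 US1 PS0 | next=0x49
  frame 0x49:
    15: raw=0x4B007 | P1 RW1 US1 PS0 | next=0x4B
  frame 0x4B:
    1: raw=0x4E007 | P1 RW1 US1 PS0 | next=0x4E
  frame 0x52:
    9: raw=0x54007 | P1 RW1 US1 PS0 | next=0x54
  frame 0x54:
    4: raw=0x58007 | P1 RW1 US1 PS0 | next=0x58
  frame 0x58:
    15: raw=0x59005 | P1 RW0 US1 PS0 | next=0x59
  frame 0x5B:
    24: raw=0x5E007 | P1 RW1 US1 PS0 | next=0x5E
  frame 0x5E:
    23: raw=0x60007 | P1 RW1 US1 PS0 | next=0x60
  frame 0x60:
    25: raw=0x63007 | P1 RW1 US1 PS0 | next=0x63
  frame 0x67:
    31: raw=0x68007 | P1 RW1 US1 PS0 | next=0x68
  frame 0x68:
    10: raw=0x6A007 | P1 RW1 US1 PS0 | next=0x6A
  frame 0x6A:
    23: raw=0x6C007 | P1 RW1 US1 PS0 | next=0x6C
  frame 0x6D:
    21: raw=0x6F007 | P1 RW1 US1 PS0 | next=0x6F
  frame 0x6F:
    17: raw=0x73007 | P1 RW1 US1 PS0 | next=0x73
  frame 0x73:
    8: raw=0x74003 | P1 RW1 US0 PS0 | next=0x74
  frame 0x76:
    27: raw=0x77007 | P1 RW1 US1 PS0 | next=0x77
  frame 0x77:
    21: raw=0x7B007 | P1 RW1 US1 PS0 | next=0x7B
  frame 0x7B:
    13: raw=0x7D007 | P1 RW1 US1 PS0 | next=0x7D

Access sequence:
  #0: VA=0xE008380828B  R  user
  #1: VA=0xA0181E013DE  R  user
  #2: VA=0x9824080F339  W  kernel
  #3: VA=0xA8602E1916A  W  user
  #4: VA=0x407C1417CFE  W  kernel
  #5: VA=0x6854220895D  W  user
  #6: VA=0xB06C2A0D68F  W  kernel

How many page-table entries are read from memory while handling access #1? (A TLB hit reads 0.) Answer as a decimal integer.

Walk each access:
#0 VA=0xE008380828B (r,user):
  L0: frame=0x38 idx=28 entry=0x3C007 [P=1 RW=1 US=1 PS=0]
  L1: frame=0x3C idx=2 entry=0x3D007 [P=1 RW=1 US=1 PS=0]
  L2: frame=0x3D idx=28 entry=0x41007 [P=1 RW=1 US=1 PS=0]
  L3: frame=0x41 idx=8 entry=0x44007 [P=1 RW=1 US=1 PS=0]
  → PA=0x4428B  (4 entries read)
#1 VA=0xA0181E013DE (r,user):
  L0: frame=0x38 idx=20 entry=0x47007 [P=1 RW=1 US=1 PS=0]
  L1: frame=0x47 idx=6 entry=0x49007 [P=1 RW=1 US=1 PS=0]
  L2: frame=0x49 idx=15 entry=0x4B007 [P=1 RW=1 US=1 PS=0]
  L3: frame=0x4B idx=1 entry=0x4E007 [P=1 RW=1 US=1 PS=0]
  → PA=0x4E3DE  (4 entries read)
#2 VA=0x9824080F339 (w,kernel):
  L0: frame=0x38 idx=19 entry=0x52007 [P=1 RW=1 US=1 PS=0]
  L1: frame=0x52 idx=9 entry=0x54007 [P=1 RW=1 US=1 PS=0]
  L2: frame=0x54 idx=4 entry=0x58007 [P=1 RW=1 US=1 PS=0]
  L3: frame=0x58 idx=15 entry=0x59005 [P=1 RW=0 US=1 PS=0]
  ✗ PROTECTION_VIOLATION  [4 reads]
#3 VA=0xA8602E1916A (w,user):
  L0: frame=0x38 idx=21 entry=0x5B007 [P=1 RW=1 US=1 PS=0]
  L1: frame=0x5B idx=24 entry=0x5E007 [P=1 RW=1 US=1 PS=0]
  L2: frame=0x5E idx=23 entry=0x60007 [P=1 RW=1 US=1 PS=0]
  L3: frame=0x60 idx=25 entry=0x63007 [P=1 RW=1 US=1 PS=0]
  → PA=0x6316A  (4 entries read)
#4 VA=0x407C1417CFE (w,kernel):
  L0: frame=0x38 idx=8 entry=0x67007 [P=1 RW=1 US=1 PS=0]
  L1: frame=0x67 idx=31 entry=0x68007 [P=1 RW=1 US=1 PS=0]
  L2: frame=0x68 idx=10 entry=0x6A007 [P=1 RW=1 US=1 PS=0]
  L3: frame=0x6A idx=23 entry=0x6C007 [P=1 RW=1 US=1 PS=0]
  → PA=0x6CCFE  (4 entries read)
#5 VA=0x6854220895D (w,user):
  L0: frame=0x38 idx=13 entry=0x6D007 [P=1 RW=1 US=1 PS=0]
  L1: frame=0x6D idx=21 entry=0x6F007 [P=1 RW=1 US=1 PS=0]
  L2: frame=0x6F idx=17 entry=0x73007 [P=1 RW=1 US=1 PS=0]
  L3: frame=0x73 idx=8 entry=0x74003 [P=1 RW=1 US=0 PS=0]
  ✗ PROTECTION_VIOLATION  [4 reads]
#6 VA=0xB06C2A0D68F (w,kernel):
  L0: frame=0x38 idx=22 entry=0x76007 [P=1 RW=1 US=1 PS=0]
  L1: frame=0x76 idx=27 entry=0x77007 [P=1 RW=1 US=1 PS=0]
  L2: frame=0x77 idx=21 entry=0x7B007 [P=1 RW=1 US=1 PS=0]
  L3: frame=0x7B idx=13 entry=0x7D007 [P=1 RW=1 US=1 PS=0]
  → PA=0x7D68F  (4 entries read)

Entries read for #1: 4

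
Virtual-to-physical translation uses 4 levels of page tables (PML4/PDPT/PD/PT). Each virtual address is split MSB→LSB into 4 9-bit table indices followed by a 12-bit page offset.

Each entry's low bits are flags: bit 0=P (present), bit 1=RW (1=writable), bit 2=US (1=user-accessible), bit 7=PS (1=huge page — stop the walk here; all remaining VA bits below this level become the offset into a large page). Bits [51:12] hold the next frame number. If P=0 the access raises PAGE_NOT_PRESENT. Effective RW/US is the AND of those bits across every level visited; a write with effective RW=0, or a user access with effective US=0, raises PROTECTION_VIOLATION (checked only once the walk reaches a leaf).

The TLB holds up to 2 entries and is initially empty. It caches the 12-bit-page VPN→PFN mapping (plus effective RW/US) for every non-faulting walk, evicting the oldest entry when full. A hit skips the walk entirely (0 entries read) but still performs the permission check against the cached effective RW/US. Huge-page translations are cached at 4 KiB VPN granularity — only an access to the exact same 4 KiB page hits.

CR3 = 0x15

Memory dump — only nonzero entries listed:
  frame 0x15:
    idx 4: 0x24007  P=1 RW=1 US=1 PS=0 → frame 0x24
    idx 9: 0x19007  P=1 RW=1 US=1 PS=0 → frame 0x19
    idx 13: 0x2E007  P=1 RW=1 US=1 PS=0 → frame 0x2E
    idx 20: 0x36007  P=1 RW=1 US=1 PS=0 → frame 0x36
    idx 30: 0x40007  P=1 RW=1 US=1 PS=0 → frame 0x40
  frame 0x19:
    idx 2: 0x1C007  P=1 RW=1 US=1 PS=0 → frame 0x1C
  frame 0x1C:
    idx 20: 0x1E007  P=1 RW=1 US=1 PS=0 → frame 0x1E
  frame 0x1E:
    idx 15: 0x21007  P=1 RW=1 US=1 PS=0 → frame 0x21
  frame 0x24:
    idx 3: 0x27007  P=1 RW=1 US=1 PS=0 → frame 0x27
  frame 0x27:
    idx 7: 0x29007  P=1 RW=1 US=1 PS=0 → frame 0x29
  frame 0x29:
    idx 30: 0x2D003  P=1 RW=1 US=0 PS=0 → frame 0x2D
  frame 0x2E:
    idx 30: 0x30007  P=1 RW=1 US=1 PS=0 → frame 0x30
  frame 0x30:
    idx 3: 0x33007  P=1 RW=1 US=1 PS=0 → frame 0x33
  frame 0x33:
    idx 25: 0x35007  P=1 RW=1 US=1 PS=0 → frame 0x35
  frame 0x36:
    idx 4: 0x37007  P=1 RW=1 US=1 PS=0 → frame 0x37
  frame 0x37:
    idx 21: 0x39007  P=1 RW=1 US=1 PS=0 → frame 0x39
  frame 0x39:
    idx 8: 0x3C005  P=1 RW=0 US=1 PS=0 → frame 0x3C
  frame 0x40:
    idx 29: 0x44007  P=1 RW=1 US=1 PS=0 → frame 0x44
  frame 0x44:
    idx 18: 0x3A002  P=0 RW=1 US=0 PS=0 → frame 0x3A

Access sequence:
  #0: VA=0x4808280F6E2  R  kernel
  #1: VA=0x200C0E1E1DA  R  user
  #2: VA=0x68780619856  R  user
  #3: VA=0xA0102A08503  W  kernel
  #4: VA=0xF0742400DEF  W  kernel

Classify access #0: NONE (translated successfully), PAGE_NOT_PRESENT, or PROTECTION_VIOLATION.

Trace:
#0 VA=0x4808280F6E2 (r,kernel):
  lvl0: tbl 0x15, slot 9 ⇒ 0x19007 (P1/RW1/US1/PS0)
  lvl1: tbl 0x19, slot 2 ⇒ 0x1C007 (P1/RW1/US1/PS0)
  lvl2: tbl 0x1C, slot 20 ⇒ 0x1E007 (P1/RW1/US1/PS0)
  lvl3: tbl 0x1E, slot 15 ⇒ 0x21007 (P1/RW1/US1/PS0)
  ⇒ phys 0x216E2  [4 reads]
#1 VA=0x200C0E1E1DA (r,user):
  lvl0: tbl 0x15, slot 4 ⇒ 0x24007 (P1/RW1/US1/PS0)
  lvl1: tbl 0x24, slot 3 ⇒ 0x27007 (P1/RW1/US1/PS0)
  lvl2: tbl 0x27, slot 7 ⇒ 0x29007 (P1/RW1/US1/PS0)
  lvl3: tbl 0x29, slot 30 ⇒ 0x2D003 (P1/RW1/US0/PS0)
  ✗ PROTECTION_VIOLATION  [4 reads]
#2 VA=0x68780619856 (r,user):
  lvl0: tbl 0x15, slot 13 ⇒ 0x2E007 (P1/RW1/US1/PS0)
  lvl1: tbl 0x2E, slot 30 ⇒ 0x30007 (P1/RW1/US1/PS0)
  lvl2: tbl 0x30, slot 3 ⇒ 0x33007 (P1/RW1/US1/PS0)
  lvl3: tbl 0x33, slot 25 ⇒ 0x35007 (P1/RW1/US1/PS0)
  ⇒ phys 0x35856  [4 reads]
#3 VA=0xA0102A08503 (w,kernel):
  lvl0: tbl 0x15, slot 20 ⇒ 0x36007 (P1/RW1/US1/PS0)
  lvl1: tbl 0x36, slot 4 ⇒ 0x37007 (P1/RW1/US1/PS0)
  lvl2: tbl 0x37, slot 21 ⇒ 0x39007 (P1/RW1/US1/PS0)
  lvl3: tbl 0x39, slot 8 ⇒ 0x3C005 (P1/RW0/US1/PS0)
  ✗ PROTECTION_VIOLATION  [4 reads]
#4 VA=0xF0742400DEF (w,kernel):
  lvl0: tbl 0x15, slot 30 ⇒ 0x40007 (P1/RW1/US1/PS0)
  lvl1: tbl 0x40, slot 29 ⇒ 0x44007 (P1/RW1/US1/PS0)
  lvl2: tbl 0x44, slot 18 ⇒ 0x3A002 (P0/RW1/US0/PS0)
  ✗ PAGE_NOT_PRESENT  [3 reads]

Access #0 fault: NONE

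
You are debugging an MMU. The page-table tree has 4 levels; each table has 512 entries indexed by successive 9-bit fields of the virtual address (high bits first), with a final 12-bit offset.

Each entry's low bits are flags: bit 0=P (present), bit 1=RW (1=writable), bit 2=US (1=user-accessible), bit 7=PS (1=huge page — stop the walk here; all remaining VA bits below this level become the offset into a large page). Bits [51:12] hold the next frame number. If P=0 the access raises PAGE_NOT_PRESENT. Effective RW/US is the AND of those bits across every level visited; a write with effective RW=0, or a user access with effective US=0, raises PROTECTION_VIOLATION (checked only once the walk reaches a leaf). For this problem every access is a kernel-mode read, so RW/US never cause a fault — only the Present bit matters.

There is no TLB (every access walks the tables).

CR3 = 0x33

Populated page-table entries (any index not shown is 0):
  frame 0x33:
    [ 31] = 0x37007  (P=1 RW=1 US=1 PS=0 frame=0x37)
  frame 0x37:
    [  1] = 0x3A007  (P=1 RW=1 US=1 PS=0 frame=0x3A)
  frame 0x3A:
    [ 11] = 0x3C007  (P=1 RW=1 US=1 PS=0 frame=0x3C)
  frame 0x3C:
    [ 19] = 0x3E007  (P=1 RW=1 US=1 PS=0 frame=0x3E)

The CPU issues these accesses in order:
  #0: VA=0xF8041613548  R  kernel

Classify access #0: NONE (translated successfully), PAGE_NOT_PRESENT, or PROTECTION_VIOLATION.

Per-access translation:
#0 VA=0xF8041613548 (r,kernel):
  L0 @0x33[31] → 0x37007  P=1,RW=1,US=1,PS=0
  L1 @0x37[1] → 0x3A007  P=1,RW=1,US=1,PS=0
  L2 @0x3A[11] → 0x3C007  P=1,RW=1,US=1,PS=0
  L3 @0x3C[19] → 0x3E007  P=1,RW=1,US=1,PS=0
  ✓ 0x3E548  — 4 lookups

Access #0 fault: NONE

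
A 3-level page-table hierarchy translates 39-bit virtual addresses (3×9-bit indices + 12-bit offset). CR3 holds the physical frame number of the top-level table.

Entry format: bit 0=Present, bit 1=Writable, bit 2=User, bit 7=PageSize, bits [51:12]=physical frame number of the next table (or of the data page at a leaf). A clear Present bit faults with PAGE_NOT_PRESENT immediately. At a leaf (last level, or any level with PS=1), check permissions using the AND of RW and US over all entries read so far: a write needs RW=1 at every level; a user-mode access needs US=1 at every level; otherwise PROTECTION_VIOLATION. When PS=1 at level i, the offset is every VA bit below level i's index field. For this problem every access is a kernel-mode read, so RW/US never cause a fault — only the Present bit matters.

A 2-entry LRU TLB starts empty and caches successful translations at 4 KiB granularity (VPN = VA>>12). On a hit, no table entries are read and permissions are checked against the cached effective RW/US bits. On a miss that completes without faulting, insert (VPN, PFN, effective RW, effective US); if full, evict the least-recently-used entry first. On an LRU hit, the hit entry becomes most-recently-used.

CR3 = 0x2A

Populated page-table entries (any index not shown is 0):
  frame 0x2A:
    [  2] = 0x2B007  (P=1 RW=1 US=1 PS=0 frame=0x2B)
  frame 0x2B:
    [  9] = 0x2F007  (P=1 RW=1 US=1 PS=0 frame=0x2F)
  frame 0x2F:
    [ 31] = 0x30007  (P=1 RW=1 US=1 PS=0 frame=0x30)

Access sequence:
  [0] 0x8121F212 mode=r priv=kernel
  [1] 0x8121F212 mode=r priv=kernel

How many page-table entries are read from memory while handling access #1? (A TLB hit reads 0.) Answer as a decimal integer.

Per-access translation:
#0 VA=0x8121F212 (r,kernel):
  L0: frame=0x2A idx=2 entry=0x2B007 [P=1 RW=1 US=1 PS=0]
  L1: frame=0x2B idx=9 entry=0x2F007 [P=1 RW=1 US=1 PS=0]
  L2: frame=0x2F idx=31 entry=0x30007 [P=1 RW=1 US=1 PS=0]
  ⇒ phys 0x30212  [3 reads]
#1 VA=0x8121F212 (r,kernel):
  TLB hit vpn=0x8121F → PA=0x30212

Entries read for #1: 0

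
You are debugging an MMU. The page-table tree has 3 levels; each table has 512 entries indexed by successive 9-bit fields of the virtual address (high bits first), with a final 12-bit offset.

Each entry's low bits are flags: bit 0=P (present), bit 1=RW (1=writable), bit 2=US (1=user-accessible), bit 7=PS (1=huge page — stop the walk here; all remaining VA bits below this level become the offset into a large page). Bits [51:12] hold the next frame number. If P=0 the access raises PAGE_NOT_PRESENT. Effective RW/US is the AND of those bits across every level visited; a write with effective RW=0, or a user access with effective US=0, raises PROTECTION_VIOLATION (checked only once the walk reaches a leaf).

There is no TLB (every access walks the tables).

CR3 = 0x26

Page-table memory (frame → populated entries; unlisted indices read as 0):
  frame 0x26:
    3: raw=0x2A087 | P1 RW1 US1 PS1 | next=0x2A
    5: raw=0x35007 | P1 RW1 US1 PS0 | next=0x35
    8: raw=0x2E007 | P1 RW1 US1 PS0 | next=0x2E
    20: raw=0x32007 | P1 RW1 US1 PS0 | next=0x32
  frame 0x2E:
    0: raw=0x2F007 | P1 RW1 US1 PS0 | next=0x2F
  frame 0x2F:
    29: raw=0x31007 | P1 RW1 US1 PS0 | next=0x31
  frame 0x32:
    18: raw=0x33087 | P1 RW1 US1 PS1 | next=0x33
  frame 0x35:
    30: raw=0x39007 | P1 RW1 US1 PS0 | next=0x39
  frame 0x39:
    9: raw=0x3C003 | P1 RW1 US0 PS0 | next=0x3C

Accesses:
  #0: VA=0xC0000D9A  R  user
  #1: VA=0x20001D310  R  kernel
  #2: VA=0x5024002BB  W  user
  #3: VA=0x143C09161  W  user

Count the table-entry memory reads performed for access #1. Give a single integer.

Trace:
#0 VA=0xC0000D9A (r,user):
  lvl0: tbl 0x26, slot 3 ⇒ 0x2A087 (P1/RW1/US1/PS1)
  ✓ 0x2AD9A (huge @L0)  — 1 lookups
#1 VA=0x20001D310 (r,kernel):
  lvl0: tbl 0x26, slot 8 ⇒ 0x2E007 (P1/RW1/US1/PS0)
  lvl1: tbl 0x2E, slot 0 ⇒ 0x2F007 (P1/RW1/US1/PS0)
  lvl2: tbl 0x2F, slot 29 ⇒ 0x31007 (P1/RW1/US1/PS0)
  ✓ 0x31310  — 3 lookups
#2 VA=0x5024002BB (w,user):
  lvl0: tbl 0x26, slot 20 ⇒ 0x32007 (P1/RW1/US1/PS0)
  lvl1: tbl 0x32, slot 18 ⇒ 0x33087 (P1/RW1/US1/PS1)
  ✓ 0x332BB (huge @L1)  — 2 lookups
#3 VA=0x143C09161 (w,user):
  lvl0: tbl 0x26, slot 5 ⇒ 0x35007 (P1/RW1/US1/PS0)
  lvl1: tbl 0x35, slot 30 ⇒ 0x39007 (P1/RW1/US1/PS0)
  lvl2: tbl 0x39, slot 9 ⇒ 0x3C003 (P1/RW1/US0/PS0)
  ⇒ fault: PROTECTION_VIOLATION  — 3 lookups

Entries read for #1: 3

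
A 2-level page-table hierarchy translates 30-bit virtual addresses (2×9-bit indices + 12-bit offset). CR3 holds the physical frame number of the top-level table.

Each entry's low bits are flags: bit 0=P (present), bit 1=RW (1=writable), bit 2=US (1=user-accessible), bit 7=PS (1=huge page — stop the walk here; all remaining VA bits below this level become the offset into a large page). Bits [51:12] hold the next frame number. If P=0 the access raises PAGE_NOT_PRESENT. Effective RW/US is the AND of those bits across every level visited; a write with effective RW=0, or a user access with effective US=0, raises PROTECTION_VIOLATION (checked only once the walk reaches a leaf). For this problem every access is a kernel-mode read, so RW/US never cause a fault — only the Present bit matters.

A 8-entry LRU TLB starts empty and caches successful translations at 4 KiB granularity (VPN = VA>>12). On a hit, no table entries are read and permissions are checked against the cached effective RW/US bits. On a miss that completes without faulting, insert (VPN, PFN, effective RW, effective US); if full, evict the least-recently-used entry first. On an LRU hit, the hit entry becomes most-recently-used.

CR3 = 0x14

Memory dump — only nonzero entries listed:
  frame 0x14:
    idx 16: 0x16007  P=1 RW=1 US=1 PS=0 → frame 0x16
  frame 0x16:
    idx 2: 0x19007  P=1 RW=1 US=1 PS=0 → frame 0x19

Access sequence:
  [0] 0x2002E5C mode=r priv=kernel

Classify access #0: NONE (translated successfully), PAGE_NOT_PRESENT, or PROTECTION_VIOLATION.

Trace:
#0 VA=0x2002E5C (r,kernel):
  L0 @0x14[16] → 0x16007  P=1,RW=1,US=1,PS=0
  L1 @0x16[2] → 0x19007  P=1,RW=1,US=1,PS=0
  ✓ 0x19E5C  — 2 lookups

Access #0 fault: NONE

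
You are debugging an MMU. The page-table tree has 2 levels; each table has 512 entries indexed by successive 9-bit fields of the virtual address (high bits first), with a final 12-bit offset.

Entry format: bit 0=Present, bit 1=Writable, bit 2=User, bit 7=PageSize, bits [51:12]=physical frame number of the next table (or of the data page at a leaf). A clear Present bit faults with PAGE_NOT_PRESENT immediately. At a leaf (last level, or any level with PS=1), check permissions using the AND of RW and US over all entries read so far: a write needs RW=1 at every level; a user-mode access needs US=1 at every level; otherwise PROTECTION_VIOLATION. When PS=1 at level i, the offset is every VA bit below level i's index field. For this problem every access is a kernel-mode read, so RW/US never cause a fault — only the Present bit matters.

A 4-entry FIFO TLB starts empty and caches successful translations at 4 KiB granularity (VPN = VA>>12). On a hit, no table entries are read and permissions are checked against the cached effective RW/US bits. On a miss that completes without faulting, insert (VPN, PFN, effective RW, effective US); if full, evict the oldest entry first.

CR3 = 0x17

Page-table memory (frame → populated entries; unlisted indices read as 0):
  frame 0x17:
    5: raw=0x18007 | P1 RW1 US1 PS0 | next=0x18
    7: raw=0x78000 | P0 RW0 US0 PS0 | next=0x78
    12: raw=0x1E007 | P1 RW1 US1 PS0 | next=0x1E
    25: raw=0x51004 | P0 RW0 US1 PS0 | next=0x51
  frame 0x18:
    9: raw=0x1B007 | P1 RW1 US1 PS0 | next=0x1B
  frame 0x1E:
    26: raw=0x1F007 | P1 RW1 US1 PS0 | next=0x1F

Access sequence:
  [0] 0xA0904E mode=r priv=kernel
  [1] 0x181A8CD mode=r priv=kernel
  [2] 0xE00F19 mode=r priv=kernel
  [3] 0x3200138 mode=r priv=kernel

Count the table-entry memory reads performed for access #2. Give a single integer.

Trace:
#0 VA=0xA0904E (r,kernel):
  lvl0: tbl 0x17, slot 5 ⇒ 0x18007 (P1/RW1/US1/PS0)
  lvl1: tbl 0x18, slot 9 ⇒ 0x1B007 (P1/RW1/US1/PS0)
  → PA=0x1B04E  (2 entries read)
#1 VA=0x181A8CD (r,kernel):
  lvl0: tbl 0x17, slot 12 ⇒ 0x1E007 (P1/RW1/US1/PS0)
  lvl1: tbl 0x1E, slot 26 ⇒ 0x1F007 (P1/RW1/US1/PS0)
  → PA=0x1F8CD  (2 entries read)
#2 VA=0xE00F19 (r,kernel):
  lvl0: tbl 0x17, slot 7 ⇒ 0x78000 (P0/RW0/US0/PS0)
  ✗ PAGE_NOT_PRESENT  [1 reads]
#3 VA=0x3200138 (r,kernel):
  lvl0: tbl 0x17, slot 25 ⇒ 0x51004 (P0/RW0/US1/PS0)
  ✗ PAGE_NOT_PRESENT  [1 reads]

Entries read for #2: 1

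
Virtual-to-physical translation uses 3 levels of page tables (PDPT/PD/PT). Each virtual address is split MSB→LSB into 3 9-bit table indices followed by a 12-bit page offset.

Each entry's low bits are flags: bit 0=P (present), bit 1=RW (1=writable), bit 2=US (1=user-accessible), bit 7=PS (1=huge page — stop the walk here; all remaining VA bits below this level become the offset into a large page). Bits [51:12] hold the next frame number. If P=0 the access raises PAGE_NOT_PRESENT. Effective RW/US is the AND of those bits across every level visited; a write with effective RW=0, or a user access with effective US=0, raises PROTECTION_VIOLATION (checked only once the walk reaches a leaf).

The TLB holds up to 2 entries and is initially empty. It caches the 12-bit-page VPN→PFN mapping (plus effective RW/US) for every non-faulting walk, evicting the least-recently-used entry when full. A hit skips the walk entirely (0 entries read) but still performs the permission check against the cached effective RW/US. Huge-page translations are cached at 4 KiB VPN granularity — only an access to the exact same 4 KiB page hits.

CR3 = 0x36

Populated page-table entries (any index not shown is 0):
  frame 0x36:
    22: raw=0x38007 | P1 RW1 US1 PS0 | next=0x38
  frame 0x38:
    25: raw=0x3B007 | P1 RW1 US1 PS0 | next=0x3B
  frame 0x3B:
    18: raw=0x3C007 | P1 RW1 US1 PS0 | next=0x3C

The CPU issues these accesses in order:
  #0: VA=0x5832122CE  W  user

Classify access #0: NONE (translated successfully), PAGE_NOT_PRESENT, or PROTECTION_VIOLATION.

Per-access translation:
#0 VA=0x5832122CE (w,user):
  [0] read 0x36 idx=22: raw=0x38007 flags P=1 W=1 U=1 S=0
  [1] read 0x38 idx=25: raw=0x3B007 flags P=1 W=1 U=1 S=0
  [2] read 0x3B idx=18: raw=0x3C007 flags P=1 W=1 U=1 S=0
  ✓ 0x3C2CE  — 3 lookups

Access #0 fault: NONE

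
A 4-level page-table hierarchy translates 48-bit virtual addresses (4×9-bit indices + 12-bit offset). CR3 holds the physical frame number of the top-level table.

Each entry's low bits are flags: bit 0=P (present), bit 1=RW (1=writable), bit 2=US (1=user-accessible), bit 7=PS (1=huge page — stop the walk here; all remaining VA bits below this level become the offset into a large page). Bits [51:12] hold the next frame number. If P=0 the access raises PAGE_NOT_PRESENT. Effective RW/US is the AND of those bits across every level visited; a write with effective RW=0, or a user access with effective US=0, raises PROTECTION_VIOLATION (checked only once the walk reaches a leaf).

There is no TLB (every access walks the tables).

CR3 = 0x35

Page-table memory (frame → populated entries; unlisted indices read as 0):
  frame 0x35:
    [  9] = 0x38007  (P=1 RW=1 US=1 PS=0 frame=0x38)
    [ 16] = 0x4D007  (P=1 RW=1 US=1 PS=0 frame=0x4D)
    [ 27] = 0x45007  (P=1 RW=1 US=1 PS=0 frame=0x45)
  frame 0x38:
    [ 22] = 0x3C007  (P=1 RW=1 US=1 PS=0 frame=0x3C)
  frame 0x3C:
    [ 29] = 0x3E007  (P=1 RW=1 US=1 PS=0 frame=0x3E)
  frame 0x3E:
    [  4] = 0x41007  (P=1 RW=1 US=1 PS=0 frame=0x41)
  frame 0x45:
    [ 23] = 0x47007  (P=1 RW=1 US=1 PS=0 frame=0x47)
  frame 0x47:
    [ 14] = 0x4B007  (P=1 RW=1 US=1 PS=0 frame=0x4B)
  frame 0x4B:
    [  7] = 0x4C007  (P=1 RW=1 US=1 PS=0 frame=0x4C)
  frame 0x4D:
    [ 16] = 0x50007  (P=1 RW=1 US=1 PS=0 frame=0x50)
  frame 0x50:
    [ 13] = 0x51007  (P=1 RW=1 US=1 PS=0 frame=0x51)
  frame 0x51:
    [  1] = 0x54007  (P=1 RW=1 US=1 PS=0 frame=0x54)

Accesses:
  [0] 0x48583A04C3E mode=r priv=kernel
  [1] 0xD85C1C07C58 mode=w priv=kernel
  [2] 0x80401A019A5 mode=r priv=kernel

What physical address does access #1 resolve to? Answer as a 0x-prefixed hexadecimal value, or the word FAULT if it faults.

Per-access translation:
#0 VA=0x48583A04C3E (r,kernel):
  [0] read 0x35 idx=9: raw=0x38007 flags P=1 W=1 U=1 S=0
  [1] read 0x38 idx=22: raw=0x3C007 flags P=1 W=1 U=1 S=0
  [2] read 0x3C idx=29: raw=0x3E007 flags P=1 W=1 U=1 S=0
  [3] read 0x3E idx=4: raw=0x41007 flags P=1 W=1 U=1 S=0
  → PA=0x41C3E  (4 entries read)
#1 VA=0xD85C1C07C58 (w,kernel):
  [0] read 0x35 idx=27: raw=0x45007 flags P=1 W=1 U=1 S=0
  [1] read 0x45 idx=23: raw=0x47007 flags P=1 W=1 U=1 S=0
  [2] read 0x47 idx=14: raw=0x4B007 flags P=1 W=1 U=1 S=0
  [3] read 0x4B idx=7: raw=0x4C007 flags P=1 W=1 U=1 S=0
  → PA=0x4CC58  (4 entries read)
#2 VA=0x80401A019A5 (r,kernel):
  [0] read 0x35 idx=16: raw=0x4D007 flags P=1 W=1 U=1 S=0
  [1] read 0x4D idx=16: raw=0x50007 flags P=1 W=1 U=1 S=0
  [2] read 0x50 idx=13: raw=0x51007 flags P=1 W=1 U=1 S=0
  [3] read 0x51 idx=1: raw=0x54007 flags P=1 W=1 U=1 S=0
  → PA=0x549A5  (4 entries read)

Access #1 PA: 0x4CC58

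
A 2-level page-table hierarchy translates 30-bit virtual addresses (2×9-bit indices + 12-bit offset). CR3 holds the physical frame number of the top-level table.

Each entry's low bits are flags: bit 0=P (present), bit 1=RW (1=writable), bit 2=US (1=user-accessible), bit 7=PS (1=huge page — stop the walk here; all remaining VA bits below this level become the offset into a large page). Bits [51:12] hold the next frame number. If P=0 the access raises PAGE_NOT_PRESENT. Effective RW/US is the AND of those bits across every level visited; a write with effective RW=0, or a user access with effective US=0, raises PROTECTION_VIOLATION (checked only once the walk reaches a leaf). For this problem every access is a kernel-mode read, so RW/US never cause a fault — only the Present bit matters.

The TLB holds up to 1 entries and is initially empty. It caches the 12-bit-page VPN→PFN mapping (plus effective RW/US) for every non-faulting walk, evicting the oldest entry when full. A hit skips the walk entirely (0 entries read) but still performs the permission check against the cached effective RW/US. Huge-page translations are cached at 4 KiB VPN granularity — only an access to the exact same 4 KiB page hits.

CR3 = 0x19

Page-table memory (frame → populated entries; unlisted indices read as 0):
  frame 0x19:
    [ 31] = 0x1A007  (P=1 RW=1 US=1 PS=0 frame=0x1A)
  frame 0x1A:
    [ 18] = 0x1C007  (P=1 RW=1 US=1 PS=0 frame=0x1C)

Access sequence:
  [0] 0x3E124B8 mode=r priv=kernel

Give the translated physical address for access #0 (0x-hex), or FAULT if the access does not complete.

Walk each access:
#0 VA=0x3E124B8 (r,kernel):
  lvl0: tbl 0x19, slot 31 ⇒ 0x1A007 (P1/RW1/US1/PS0)
  lvl1: tbl 0x1A, slot 18 ⇒ 0x1C007 (P1/RW1/US1/PS0)
  → PA=0x1C4B8  (2 entries read)

Access #0 PA: 0x1C4B8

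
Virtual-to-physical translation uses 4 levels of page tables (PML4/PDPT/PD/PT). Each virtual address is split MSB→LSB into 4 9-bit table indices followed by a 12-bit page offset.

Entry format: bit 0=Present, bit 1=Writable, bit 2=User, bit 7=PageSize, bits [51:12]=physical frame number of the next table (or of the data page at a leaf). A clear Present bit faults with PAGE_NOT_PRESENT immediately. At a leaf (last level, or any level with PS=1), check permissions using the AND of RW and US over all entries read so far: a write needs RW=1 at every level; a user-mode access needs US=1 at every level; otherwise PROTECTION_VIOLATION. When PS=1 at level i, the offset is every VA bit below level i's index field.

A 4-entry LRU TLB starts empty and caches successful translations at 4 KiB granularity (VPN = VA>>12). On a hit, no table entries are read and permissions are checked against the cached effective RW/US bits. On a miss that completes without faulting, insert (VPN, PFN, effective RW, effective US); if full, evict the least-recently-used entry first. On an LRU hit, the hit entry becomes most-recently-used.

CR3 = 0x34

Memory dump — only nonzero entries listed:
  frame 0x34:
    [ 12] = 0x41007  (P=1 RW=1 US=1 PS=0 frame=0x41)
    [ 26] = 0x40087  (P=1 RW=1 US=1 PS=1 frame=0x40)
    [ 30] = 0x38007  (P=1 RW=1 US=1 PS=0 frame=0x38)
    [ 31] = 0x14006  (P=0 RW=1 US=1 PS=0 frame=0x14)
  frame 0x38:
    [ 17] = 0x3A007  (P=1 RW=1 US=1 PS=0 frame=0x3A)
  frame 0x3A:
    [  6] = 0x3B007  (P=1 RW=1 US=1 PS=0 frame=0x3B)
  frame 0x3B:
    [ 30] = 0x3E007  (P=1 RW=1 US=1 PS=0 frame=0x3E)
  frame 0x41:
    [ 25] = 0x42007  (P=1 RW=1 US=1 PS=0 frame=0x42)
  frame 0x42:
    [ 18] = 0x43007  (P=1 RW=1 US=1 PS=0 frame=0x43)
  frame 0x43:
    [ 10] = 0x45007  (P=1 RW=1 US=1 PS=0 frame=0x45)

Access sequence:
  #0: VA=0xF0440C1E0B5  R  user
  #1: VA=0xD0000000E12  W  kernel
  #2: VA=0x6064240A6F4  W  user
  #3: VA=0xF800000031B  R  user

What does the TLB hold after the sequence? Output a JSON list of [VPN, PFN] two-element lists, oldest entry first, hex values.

Per-access translation:
#0 VA=0xF0440C1E0B5 (r,user):
  [0] read 0x34 idx=30: raw=0x38007 flags P=1 W=1 U=1 S=0
  [1] read 0x38 idx=17: raw=0x3A007 flags P=1 W=1 U=1 S=0
  [2] read 0x3A idx=6: raw=0x3B007 flags P=1 W=1 U=1 S=0
  [3] read 0x3B idx=30: raw=0x3E007 flags P=1 W=1 U=1 S=0
  → PA=0x3E0B5  (4 entries read)
#1 VA=0xD0000000E12 (w,kernel):
  [0] read 0x34 idx=26: raw=0x40087 flags P=1 W=1 U=1 S=1
  → PA=0x40E12 (huge @L0)  (1 entries read)
#2 VA=0x6064240A6F4 (w,user):
  [0] read 0x34 idx=12: raw=0x41007 flags P=1 W=1 U=1 S=0
  [1] read 0x41 idx=25: raw=0x42007 flags P=1 W=1 U=1 S=0
  [2] read 0x42 idx=18: raw=0x43007 flags P=1 W=1 U=1 S=0
  [3] read 0x43 idx=10: raw=0x45007 flags P=1 W=1 U=1 S=0
  → PA=0x456F4  (4 entries read)
#3 VA=0xF800000031B (r,user):
  [0] read 0x34 idx=31: raw=0x14006 flags P=0 W=1 U=1 S=0
  ✗ PAGE_NOT_PRESENT  [1 reads]

TLB: [["0xF0440C1E", "0x3E"], ["0xD0000000", "0x40"], ["0x6064240A", "0x45"]]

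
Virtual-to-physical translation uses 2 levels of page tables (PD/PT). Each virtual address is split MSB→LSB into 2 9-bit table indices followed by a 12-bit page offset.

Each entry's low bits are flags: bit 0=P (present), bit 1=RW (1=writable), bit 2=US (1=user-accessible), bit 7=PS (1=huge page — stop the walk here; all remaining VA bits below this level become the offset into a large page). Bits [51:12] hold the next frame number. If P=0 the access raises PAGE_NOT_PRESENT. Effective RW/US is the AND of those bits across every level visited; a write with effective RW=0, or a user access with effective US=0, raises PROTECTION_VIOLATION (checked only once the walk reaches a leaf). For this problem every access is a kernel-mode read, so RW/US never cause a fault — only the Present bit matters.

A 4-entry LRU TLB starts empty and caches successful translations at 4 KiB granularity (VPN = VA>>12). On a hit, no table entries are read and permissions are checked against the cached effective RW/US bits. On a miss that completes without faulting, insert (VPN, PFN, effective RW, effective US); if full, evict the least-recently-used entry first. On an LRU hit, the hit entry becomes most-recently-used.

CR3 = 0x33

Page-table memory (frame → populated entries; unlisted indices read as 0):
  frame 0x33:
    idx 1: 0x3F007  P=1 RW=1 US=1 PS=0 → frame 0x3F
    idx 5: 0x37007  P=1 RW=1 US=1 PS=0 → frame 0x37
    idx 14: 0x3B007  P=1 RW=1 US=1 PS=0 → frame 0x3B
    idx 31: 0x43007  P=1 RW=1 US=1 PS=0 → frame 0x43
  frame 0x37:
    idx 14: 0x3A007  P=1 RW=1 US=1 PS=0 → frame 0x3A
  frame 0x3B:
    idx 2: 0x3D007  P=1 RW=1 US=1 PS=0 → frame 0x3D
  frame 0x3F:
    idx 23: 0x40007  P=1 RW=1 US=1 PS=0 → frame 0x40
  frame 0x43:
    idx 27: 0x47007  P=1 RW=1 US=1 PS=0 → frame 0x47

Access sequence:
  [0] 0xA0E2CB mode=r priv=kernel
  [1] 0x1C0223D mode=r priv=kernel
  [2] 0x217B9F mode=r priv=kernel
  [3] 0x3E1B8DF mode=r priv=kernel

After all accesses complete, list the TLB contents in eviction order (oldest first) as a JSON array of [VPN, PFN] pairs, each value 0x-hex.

Trace:
#0 VA=0xA0E2CB (r,kernel):
  L0: frame=0x33 idx=5 entry=0x37007 [P=1 RW=1 US=1 PS=0]
  L1: frame=0x37 idx=14 entry=0x3A007 [P=1 RW=1 US=1 PS=0]
  ⇒ phys 0x3A2CB  [2 reads]
#1 VA=0x1C0223D (r,kernel):
  L0: frame=0x33 idx=14 entry=0x3B007 [P=1 RW=1 US=1 PS=0]
  L1: frame=0x3B idx=2 entry=0x3D007 [P=1 RW=1 US=1 PS=0]
  ⇒ phys 0x3D23D  [2 reads]
#2 VA=0x217B9F (r,kernel):
  L0: frame=0x33 idx=1 entry=0x3F007 [P=1 RW=1 US=1 PS=0]
  L1: frame=0x3F idx=23 entry=0x40007 [P=1 RW=1 US=1 PS=0]
  ⇒ phys 0x40B9F  [2 reads]
#3 VA=0x3E1B8DF (r,kernel):
  L0: frame=0x33 idx=31 entry=0x43007 [P=1 RW=1 US=1 PS=0]
  L1: frame=0x43 idx=27 entry=0x47007 [P=1 RW=1 US=1 PS=0]
  ⇒ phys 0x478DF  [2 reads]

TLB: [["0xA0E", "0x3A"], ["0x1C02", "0x3D"], ["0x217", "0x40"], ["0x3E1B", "0x47"]]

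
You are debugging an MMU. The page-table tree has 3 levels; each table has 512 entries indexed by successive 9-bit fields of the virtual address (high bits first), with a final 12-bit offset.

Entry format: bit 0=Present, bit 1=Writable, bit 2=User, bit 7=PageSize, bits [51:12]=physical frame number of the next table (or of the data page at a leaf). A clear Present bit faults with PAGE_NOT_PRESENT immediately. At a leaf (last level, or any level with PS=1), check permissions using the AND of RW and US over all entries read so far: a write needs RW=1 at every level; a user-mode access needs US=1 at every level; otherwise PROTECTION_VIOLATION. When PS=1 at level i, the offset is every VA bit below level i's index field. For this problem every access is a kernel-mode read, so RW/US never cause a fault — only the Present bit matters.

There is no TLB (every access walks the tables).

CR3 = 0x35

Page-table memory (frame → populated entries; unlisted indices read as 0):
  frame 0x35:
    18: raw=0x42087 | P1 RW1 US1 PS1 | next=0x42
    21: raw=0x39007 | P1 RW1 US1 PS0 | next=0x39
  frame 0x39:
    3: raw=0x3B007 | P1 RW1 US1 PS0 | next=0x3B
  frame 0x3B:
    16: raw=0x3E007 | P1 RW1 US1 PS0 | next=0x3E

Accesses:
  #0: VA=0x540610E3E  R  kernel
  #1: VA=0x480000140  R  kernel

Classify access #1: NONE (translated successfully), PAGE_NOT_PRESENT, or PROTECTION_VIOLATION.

Walk each access:
#0 VA=0x540610E3E (r,kernel):
  lvl0: tbl 0x35, slot 21 ⇒ 0x39007 (P1/RW1/US1/PS0)
  lvl1: tbl 0x39, slot 3 ⇒ 0x3B007 (P1/RW1/US1/PS0)
  lvl2: tbl 0x3B, slot 16 ⇒ 0x3E007 (P1/RW1/US1/PS0)
  ✓ 0x3EE3E  — 3 lookups
#1 VA=0x480000140 (r,kernel):
  lvl0: tbl 0x35, slot 18 ⇒ 0x42087 (P1/RW1/US1/PS1)
  ✓ 0x42140 (huge @L0)  — 1 lookups

Access #1 fault: NONE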